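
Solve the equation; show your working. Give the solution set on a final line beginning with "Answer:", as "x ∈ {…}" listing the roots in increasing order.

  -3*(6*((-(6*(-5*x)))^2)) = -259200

Step 1. [-3*(6*((-(6*(-5*x)))^2)) = -259200] LHS = -3·(…); ÷-3 both sides. So div: 6*((-(6*(-5*x)))^2) = 86400.
Step 2. [6*((-(6*(-5*x)))^2) = 86400] 6·(inner) — divide through by 6. So div: (-(6*(-5*x)))^2 = 14400.
Step 3. [(-(6*(-5*x)))^2 = 14400] √ both sides: 14400 ≥ 0 gives two branches. So sqrt: -(6*(-5*x)) = 120 or -120.
Step 4. [-(6*(-5*x)) = 120 or -120] LHS negated; negate both sides, so neg: 6*(-5*x) = -120 or 120.
Step 5. [6*(-5*x) = -120 or 120] leading coefficient 6: divide by 6, so div: -5*x = -20 or 20.
Step 6. [-5*x = -20 or 20] -5·(inner) — divide through by -5 ⇒ div: x = 4 or -4.

Answer: x ∈ {-4, 4}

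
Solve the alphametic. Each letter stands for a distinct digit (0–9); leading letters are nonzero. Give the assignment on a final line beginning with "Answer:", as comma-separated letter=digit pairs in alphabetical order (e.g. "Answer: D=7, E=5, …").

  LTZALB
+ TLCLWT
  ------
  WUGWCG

Step 1. [col 1: B + T ≡ G (mod 10)] G=0 is one option consistent with column 1 (B + T ≡ G (mod 10), carry-in 0) — take it, so G=0.
Step 2. [col 1: B + T ≡ G (mod 10)] no forcing yet in column 1 (carry-in 0); B=7 is free and consistent — try it ⇒ B=7.
Step 3. [col 1: B + T ≡ G (mod 10)] column 1: given B=7, G=0, carry-in 0, and digits 0,7 already taken and all letters distinct, B+T≡G (mod 10) forces T=3, so T=3.
Step 4. [col 2: L + W ≡ C (mod 10)] no forcing yet in column 2 (carry-in 1); W=8 is free and consistent — try it. So W=8.
Step 5. [col 2: L + W ≡ C (mod 10)] several values work for L in column 2 (L + W ≡ C (mod 10), carry-in 1); try L=5 ⇒ L=5.
Step 6. [col 2: L + W ≡ C (mod 10)] from column 2 (L=5, W=8, carry-in 1, digits 0,3,5,7,8 already taken and all letters distinct): C must equal 4. So C=4.
Step 7. [col 3: A + L ≡ W (mod 10)] from column 3 (L=5, W=8, carry-in 1, digits 0,3,4,5,7,8 already taken and all letters distinct): A must equal 2. So A=2.
Step 8. [col 4: Z + C ≡ G (mod 10)] column 4: given C=4, G=0, carry-in 0, and digits 0,2,3,4,5,7,8 already taken and all letters distinct, Z+C≡G (mod 10) forces Z=6, so Z=6.
Step 9. [col 5: T + L ≡ U (mod 10)] column 5 reads T+L+carry(1)=U with T=3, L=5; with digits 0,2,3,4,5,6,7,8 already taken and all letters distinct, the only value for U is 9 ⇒ U=9.

Answer: A=2, B=7, C=4, G=0, L=5, T=3, U=9, W=8, Z=6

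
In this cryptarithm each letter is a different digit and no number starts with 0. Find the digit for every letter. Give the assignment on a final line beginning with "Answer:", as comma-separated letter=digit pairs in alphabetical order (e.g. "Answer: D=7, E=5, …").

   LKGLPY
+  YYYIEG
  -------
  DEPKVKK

Step 1. [col 1: Y + G ≡ K (mod 10)] several values work for G in column 1 (Y + G ≡ K (mod 10), carry-in 0); try G=7, so G=7.
Step 2. [D] the sum has 7 digits but both addends have 6; that extra leading digit D is the final carry, namely 1, so D=1.
Step 3. [col 1: Y + G ≡ K (mod 10)] no forcing yet in column 1 (carry-in 0); Y=6 is free and consistent — try it, so Y=6.
Step 4. [col 1: Y + G ≡ K (mod 10)] from column 1 (Y=6, G=7, carry-in 0, digits 1,6,7 already taken and all letters distinct): K must equal 3, so K=3.
Step 5. [col 2: P + E ≡ K (mod 10)] P=0 is one option consistent with column 2 (P + E ≡ K (mod 10), carry-in 1) — take it ⇒ P=0.
Step 6. [col 2: P + E ≡ K (mod 10)] from column 2 (P=0, K=3, carry-in 1, digits 0,1,3,6,7 already taken and all letters distinct): E must equal 2 ⇒ E=2.
Step 7. [col 3: L + I ≡ V (mod 10)] no forcing yet in column 3 (carry-in 0); L=5 is free and consistent — try it. So L=5.
Step 8. [col 3: L + I ≡ V (mod 10)] several values work for I in column 3 (L + I ≡ V (mod 10), carry-in 0); try I=4, so I=4.
Step 9. [col 3: L + I ≡ V (mod 10)] column 3: given L=5, I=4, carry-in 0, and digits 0,1,2,3,4,5,6,7 already taken and all letters distinct, L+I≡V (mod 10) forces V=9, so V=9.

Answer: D=1, E=2, G=7, I=4, K=3, L=5, P=0, V=9, Y=6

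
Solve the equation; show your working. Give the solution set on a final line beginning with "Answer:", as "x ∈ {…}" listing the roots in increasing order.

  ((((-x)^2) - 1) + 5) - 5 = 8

Step 1. [((((-x)^2) - 1) + 5) - 5 = 8] peel the -5: add 5 from each side ⇒ sub: (((-x)^2) - 1) + 5 = 13.
Step 2. [(((-x)^2) - 1) + 5 = 13] 5 comes off first (subtract 5) ⇒ sub: ((-x)^2) - 1 = 8.
Step 3. [((-x)^2) - 1 = 8] the outer -1 inverts by adding 1, so sub: (-x)^2 = 9.
Step 4. [(-x)^2 = 9] LHS squared, RHS 9 ≥ 0: apply √ (±). So sqrt: -x = 3 or -3.
Step 5. [-x = 3 or -3] flip signs both sides ⇒ neg: x = -3 or 3.

Answer: x ∈ {-3, 3}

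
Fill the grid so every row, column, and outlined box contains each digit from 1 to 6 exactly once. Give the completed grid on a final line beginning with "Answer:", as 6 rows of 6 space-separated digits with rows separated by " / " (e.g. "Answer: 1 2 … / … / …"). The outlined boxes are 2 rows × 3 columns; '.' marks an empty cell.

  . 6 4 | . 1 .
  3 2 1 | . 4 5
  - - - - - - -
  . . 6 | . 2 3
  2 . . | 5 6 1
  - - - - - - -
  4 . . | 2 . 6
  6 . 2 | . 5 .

Step 1. [r5c2∈{1,3,5}] row 5 places 1 nowhere but r5c2 ⇒ r5c2=1.
Step 2. [r6c2∈{3}] r6c2 is down to just 3, so r6c2=3.
Step 3. [r3c4∈{4}] r3c4 has the single candidate 4, so r3c4=4.
Step 4. [r1c1∈{5}] only 5 remains possible at r1c1, so r1c1=5.
Step 5. [r3c2∈{5}] r3c2's peers cover all but 5 ⇒ r3c2=5.
Step 6. [r5c5∈{3}] r5c5 has the single candidate 3. So r5c5=3.
Step 7. [r4c3∈{3}] r4c3 has the single candidate 3. So r4c3=3.
Step 8. [r4c2∈{4}] r4c2's peers cover all but 4, so r4c2=4.
Step 9. [r6c4∈{1}] nothing but 1 survives at r6c4. So r6c4=1.
Step 10. [r5c3∈{5}] r5c3's peers cover all but 5, so r5c3=5.
Step 11. [r3c1∈{1}] only 1 remains possible at r3c1, so r3c1=1.
Step 12. [r1c6∈{2}] r1c6 has the single candidate 2 ⇒ r1c6=2.
Step 13. [r6c6∈{4}] r6c6 has the single candidate 4, so r6c6=4.
Step 14. [r1c4∈{3}] only 3 remains possible at r1c4. So r1c4=3.
Step 15. [r2c4∈{6}] only 6 remains possible at r2c4 ⇒ r2c4=6.

Answer: 5 6 4 3 1 2 / 3 2 1 6 4 5 / 1 5 6 4 2 3 / 2 4 3 5 6 1 / 4 1 5 2 3 6 / 6 3 2 1 5 4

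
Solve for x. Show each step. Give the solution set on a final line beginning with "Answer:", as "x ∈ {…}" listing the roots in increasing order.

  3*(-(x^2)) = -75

Step 1. [3*(-(x^2)) = -75] 3·(inner) — divide through by 3, so div: -(x^2) = -25.
Step 2. [-(x^2) = -25] flip signs both sides. So neg: x^2 = 25.
Step 3. [x^2 = 25] √ both sides: 25 ≥ 0 gives two branches, so sqrt: x = 5 or -5.

Answer: x ∈ {-5, 5}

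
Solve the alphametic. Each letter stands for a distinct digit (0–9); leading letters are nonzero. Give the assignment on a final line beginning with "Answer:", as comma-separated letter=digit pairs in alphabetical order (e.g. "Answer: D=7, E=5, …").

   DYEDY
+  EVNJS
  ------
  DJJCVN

Step 1. [D] the sum has 6 digits but both addends have 5; that extra leading digit D is the final carry, namely 1. So D=1.
Step 2. [col 1: Y + S ≡ N (mod 10)] column 1 (Y + S ≡ N (mod 10), carry-in 0) doesn't pin Y yet; pick Y=7 and continue, so Y=7.
Step 3. [col 1: Y + S ≡ N (mod 10)] column 1 (Y + S ≡ N (mod 10), carry-in 0) doesn't pin N yet; pick N=6 and continue ⇒ N=6.
Step 4. [col 1: Y + S ≡ N (mod 10)] column 1 reads Y+S+carry(0)=N with Y=7, N=6; with digits 1,6,7 already taken and all letters distinct, the only value for S is 9, so S=9.
Step 5. [col 2: D + J ≡ V (mod 10)] several values work for V in column 2 (D + J ≡ V (mod 10), carry-in 1); try V=2. So V=2.
Step 6. [col 2: D + J ≡ V (mod 10)] column 2: given D=1, V=2, carry-in 1, and digits 1,2,6,7,9 already taken and all letters distinct, D+J≡V (mod 10) forces J=0, so J=0.
Step 7. [col 3: E + N ≡ C (mod 10)] column 3: given N=6, carry-in 0, and digits 0,1,2,6,7,9 already taken and all letters distinct, E+N≡C (mod 10) forces E=8 ⇒ E=8.
Step 8. [col 3: E + N ≡ C (mod 10)] from column 3 (E=8, N=6, carry-in 0, digits 0,1,2,6,7,8,9 already taken and all letters distinct): C must equal 4. So C=4.

Answer: C=4, D=1, E=8, J=0, N=6, S=9, V=2, Y=7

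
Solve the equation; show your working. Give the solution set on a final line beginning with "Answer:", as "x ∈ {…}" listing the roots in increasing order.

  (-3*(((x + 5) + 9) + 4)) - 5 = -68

Step 1. [(-3*(((x + 5) + 9) + 4)) - 5 = -68] 5 comes off first (add 5) ⇒ sub: -3*(((x + 5) + 9) + 4) = -63.
Step 2. [-3*(((x + 5) + 9) + 4) = -63] -3 out front; divide by -3 ⇒ div: ((x + 5) + 9) + 4 = 21.
Step 3. [((x + 5) + 9) + 4 = 21] 4 comes off first (subtract 4) ⇒ sub: (x + 5) + 9 = 17.
Step 4. [(x + 5) + 9 = 17] 9 comes off first (subtract 9) ⇒ sub: x + 5 = 8.
Step 5. [x + 5 = 8] 5 comes off first (subtract 5) ⇒ sub: x = 3.

Answer: x ∈ {3}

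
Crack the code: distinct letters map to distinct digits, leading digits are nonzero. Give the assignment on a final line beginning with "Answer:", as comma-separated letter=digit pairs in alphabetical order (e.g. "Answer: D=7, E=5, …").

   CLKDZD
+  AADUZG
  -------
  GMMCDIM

Step 1. [col 1: D + G ≡ M (mod 10)] column 1 (D + G ≡ M (mod 10), carry-in 0) doesn't pin G yet; pick G=1 and continue ⇒ G=1.
Step 2. [col 1: D + G ≡ M (mod 10)] no forcing yet in column 1 (carry-in 0); D=5 is free and consistent — try it ⇒ D=5.
Step 3. [col 1: D + G ≡ M (mod 10)] from column 1 (D=5, G=1, carry-in 0, digits 1,5 already taken and all letters distinct): M must equal 6 ⇒ M=6.
Step 4. [col 2: Z + Z ≡ I (mod 10)] I=4 is one option consistent with column 2 (Z + Z ≡ I (mod 10), carry-in 0) — take it, so I=4.
Step 5. [col 2: Z + Z ≡ I (mod 10)] column 2 (Z + Z ≡ I (mod 10), carry-in 0) doesn't pin Z yet; pick Z=2 and continue, so Z=2.
Step 6. [col 3: D + U ≡ D (mod 10)] column 3 reads D+U+carry(0)=D with D=5; with digits 1,2,4,5,6 already taken and all letters distinct, the only value for U is 0, so U=0.
Step 7. [col 4: K + D ≡ C (mod 10)] no forcing yet in column 4 (carry-in 0); K=3 is free and consistent — try it, so K=3.
Step 8. [col 4: K + D ≡ C (mod 10)] column 4 reads K+D+carry(0)=C with K=3, D=5; with digits 0,1,2,3,4,5,6 already taken and all letters distinct, the only value for C is 8 ⇒ C=8.
Step 9. [col 5: L + A ≡ M (mod 10)] no forcing yet in column 5 (carry-in 0); L=9 is free and consistent — try it. So L=9.
Step 10. [col 5: L + A ≡ M (mod 10)] column 5 reads L+A+carry(0)=M with L=9, M=6; with digits 0,1,2,3,4,5,6,8,9 already taken and all letters distinct, the only value for A is 7. So A=7.

Answer: A=7, C=8, D=5, G=1, I=4, K=3, L=9, M=6, U=0, Z=2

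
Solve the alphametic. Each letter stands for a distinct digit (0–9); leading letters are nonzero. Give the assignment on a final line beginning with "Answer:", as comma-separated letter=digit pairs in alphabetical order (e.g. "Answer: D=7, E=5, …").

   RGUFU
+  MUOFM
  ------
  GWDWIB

Step 1. [col 1: U + M ≡ B (mod 10)] no forcing yet in column 1 (carry-in 0); M=4 is free and consistent — try it, so M=4.
Step 2. [col 1: U + M ≡ B (mod 10)] B=0 is one option consistent with column 1 (U + M ≡ B (mod 10), carry-in 0) — take it ⇒ B=0.
Step 3. [col 1: U + M ≡ B (mod 10)] column 1: given M=4, B=0, carry-in 0, and digits 0,4 already taken and all letters distinct, U+M≡B (mod 10) forces U=6. So U=6.
Step 4. [G] the sum has 6 digits but both addends have 5; that extra leading digit G is the final carry, namely 1, so G=1.
Step 5. [col 2: F + F ≡ I (mod 10)] column 2 (F + F ≡ I (mod 10), carry-in 1) doesn't pin I yet; pick I=5 and continue ⇒ I=5.
Step 6. [col 2: F + F ≡ I (mod 10)] column 2 (F + F ≡ I (mod 10), carry-in 1) doesn't pin F yet; pick F=2 and continue. So F=2.
Step 7. [col 3: U + O ≡ W (mod 10)] several values work for O in column 3 (U + O ≡ W (mod 10), carry-in 0); try O=7. So O=7.
Step 8. [col 3: U + O ≡ W (mod 10)] column 3 reads U+O+carry(0)=W with U=6, O=7; with digits 0,1,2,4,5,6,7 already taken and all letters distinct, the only value for W is 3, so W=3.
Step 9. [col 4: G + U ≡ D (mod 10)] column 4: given G=1, U=6, carry-in 1, and digits 0,1,2,3,4,5,6,7 already taken and all letters distinct, G+U≡D (mod 10) forces D=8, so D=8.
Step 10. [col 5: R + M ≡ W (mod 10)] column 5: given M=4, W=3, carry-in 0, and digits 0,1,2,3,4,5,6,7,8 already taken and all letters distinct, R+M≡W (mod 10) forces R=9, so R=9.

Answer: B=0, D=8, F=2, G=1, I=5, M=4, O=7, R=9, U=6, W=3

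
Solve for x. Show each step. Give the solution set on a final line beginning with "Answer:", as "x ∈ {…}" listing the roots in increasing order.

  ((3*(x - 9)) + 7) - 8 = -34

Step 1. [((3*(x - 9)) + 7) - 8 = -34] -8 is outermost — add 8 both sides. So sub: (3*(x - 9)) + 7 = -26.
Step 2. [(3*(x - 9)) + 7 = -26] peel the +7: subtract 7 from each side, so sub: 3*(x - 9) = -33.
Step 3. [3*(x - 9) = -33] 3 out front; divide by 3. So div: x - 9 = -11.
Step 4. [x - 9 = -11] add 9: x sits inside (… - 9) ⇒ sub: x = -2.

Answer: x ∈ {-2}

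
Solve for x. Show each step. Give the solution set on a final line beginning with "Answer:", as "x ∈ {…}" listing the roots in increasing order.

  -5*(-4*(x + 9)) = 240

Step 1. [-5*(-4*(x + 9)) = 240] divide by the outer -5. So div: -4*(x + 9) = -48.
Step 2. [-4*(x + 9) = -48] -4 out front; divide by -4. So div: x + 9 = 12.
Step 3. [x + 9 = 12] the outer +9 inverts by subtracting 9, so sub: x = 3.

Answer: x ∈ {3}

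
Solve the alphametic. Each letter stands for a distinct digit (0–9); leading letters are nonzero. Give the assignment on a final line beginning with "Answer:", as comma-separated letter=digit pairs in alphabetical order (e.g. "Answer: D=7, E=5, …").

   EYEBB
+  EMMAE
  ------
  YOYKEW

Step 1. [Y] Y is the leading digit of a 6-digit sum of two 5-digit numbers; the final carry is exactly 1, so Y=1.
Step 2. [col 1: B + E ≡ W (mod 10)] several values work for B in column 1 (B + E ≡ W (mod 10), carry-in 0); try B=2, so B=2.
Step 3. [col 1: B + E ≡ W (mod 10)] several values work for E in column 1 (B + E ≡ W (mod 10), carry-in 0); try E=6. So E=6.
Step 4. [col 1: B + E ≡ W (mod 10)] in column 1 we have B+E≡W with carry-in 0; given B=2, E=6 and digits 1,2,6 already taken and all letters distinct, that pins W to 8. So W=8.
Step 5. [col 2: B + A ≡ E (mod 10)] column 2 reads B+A+carry(0)=E with B=2, E=6; with digits 1,2,6,8 already taken and all letters distinct, the only value for A is 4. So A=4.
Step 6. [col 3: E + M ≡ K (mod 10)] several values work for M in column 3 (E + M ≡ K (mod 10), carry-in 0); try M=9 ⇒ M=9.
Step 7. [col 3: E + M ≡ K (mod 10)] column 3 reads E+M+carry(0)=K with E=6, M=9; with digits 1,2,4,6,8,9 already taken and all letters distinct, the only value for K is 5, so K=5.
Step 8. [col 5: E + E ≡ O (mod 10)] column 5 reads E+E+carry(1)=O with E=6; with digits 1,2,4,5,6,8,9 already taken and all letters distinct, the only value for O is 3 ⇒ O=3.

Answer: A=4, B=2, E=6, K=5, M=9, O=3, W=8, Y=1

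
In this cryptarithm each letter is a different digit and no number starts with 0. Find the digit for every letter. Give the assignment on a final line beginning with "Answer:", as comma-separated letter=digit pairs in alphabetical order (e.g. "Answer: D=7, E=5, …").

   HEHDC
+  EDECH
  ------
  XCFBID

Step 1. [col 1: C + H ≡ D (mod 10)] several values work for H in column 1 (C + H ≡ D (mod 10), carry-in 0); try H=8. So H=8.
Step 2. [X] the sum has 6 digits but both addends have 5; that extra leading digit X is the final carry, namely 1 ⇒ X=1.
Step 3. [col 1: C + H ≡ D (mod 10)] D=3 is one option consistent with column 1 (C + H ≡ D (mod 10), carry-in 0) — take it. So D=3.
Step 4. [col 1: C + H ≡ D (mod 10)] in column 1 we have C+H≡D with carry-in 0; given H=8, D=3 and digits 1,3,8 already taken and all letters distinct, that pins C to 5, so C=5.
Step 5. [col 2: D + C ≡ I (mod 10)] column 2 reads D+C+carry(1)=I with D=3, C=5; with digits 1,3,5,8 already taken and all letters distinct, the only value for I is 9, so I=9.
Step 6. [col 3: H + E ≡ B (mod 10)] column 3 (H + E ≡ B (mod 10), carry-in 0) doesn't pin E yet; pick E=6 and continue ⇒ E=6.
Step 7. [col 3: H + E ≡ B (mod 10)] from column 3 (H=8, E=6, carry-in 0, digits 1,3,5,6,8,9 already taken and all letters distinct): B must equal 4, so B=4.
Step 8. [col 4: E + D ≡ F (mod 10)] column 4: given E=6, D=3, carry-in 1, and digits 1,3,4,5,6,8,9 already taken and all letters distinct, E+D≡F (mod 10) forces F=0. So F=0.

Answer: B=4, C=5, D=3, E=6, F=0, H=8, I=9, X=1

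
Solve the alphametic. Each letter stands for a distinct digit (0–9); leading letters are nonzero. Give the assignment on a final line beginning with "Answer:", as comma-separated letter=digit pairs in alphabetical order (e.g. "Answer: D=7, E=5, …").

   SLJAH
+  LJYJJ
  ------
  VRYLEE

Step 1. [V] V is the leading digit of a 6-digit sum of two 5-digit numbers; the final carry is exactly 1, so V=1.
Step 2. [col 1: H + J ≡ E (mod 10)] no forcing yet in column 1 (carry-in 0); J=4 is free and consistent — try it, so J=4.
Step 3. [col 1: H + J ≡ E (mod 10)] column 1 (H + J ≡ E (mod 10), carry-in 0) doesn't pin E yet; pick E=0 and continue, so E=0.
Step 4. [col 1: H + J ≡ E (mod 10)] column 1 reads H+J+carry(0)=E with J=4, E=0; with digits 0,1,4 already taken and all letters distinct, the only value for H is 6. So H=6.
Step 5. [col 2: A + J ≡ E (mod 10)] column 2 reads A+J+carry(1)=E with J=4, E=0; with digits 0,1,4,6 already taken and all letters distinct, the only value for A is 5, so A=5.
Step 6. [col 3: J + Y ≡ L (mod 10)] no forcing yet in column 3 (carry-in 1); Y=8 is free and consistent — try it. So Y=8.
Step 7. [col 3: J + Y ≡ L (mod 10)] from column 3 (J=4, Y=8, carry-in 1, digits 0,1,4,5,6,8 already taken and all letters distinct): L must equal 3, so L=3.
Step 8. [col 5: S + L ≡ R (mod 10)] from column 5 (L=3, carry-in 0, digits 0,1,3,4,5,6,8 already taken and all letters distinct): S must equal 9. So S=9.
Step 9. [col 5: S + L ≡ R (mod 10)] column 5 reads S+L+carry(0)=R with S=9, L=3; with digits 0,1,3,4,5,6,8,9 already taken and all letters distinct, the only value for R is 2, so R=2.

Answer: A=5, E=0, H=6, J=4, L=3, R=2, S=9, V=1, Y=8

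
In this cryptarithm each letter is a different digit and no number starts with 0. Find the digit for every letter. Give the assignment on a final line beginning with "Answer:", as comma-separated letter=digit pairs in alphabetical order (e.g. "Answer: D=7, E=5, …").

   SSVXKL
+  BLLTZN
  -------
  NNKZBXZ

Step 1. [col 1: L + N ≡ Z (mod 10)] N=1 is one option consistent with column 1 (L + N ≡ Z (mod 10), carry-in 0) — take it ⇒ N=1.
Step 2. [col 1: L + N ≡ Z (mod 10)] several values work for L in column 1 (L + N ≡ Z (mod 10), carry-in 0); try L=2 ⇒ L=2.
Step 3. [col 1: L + N ≡ Z (mod 10)] column 1: given L=2, N=1, carry-in 0, and digits 1,2 already taken and all letters distinct, L+N≡Z (mod 10) forces Z=3. So Z=3.
Step 4. [col 2: K + Z ≡ X (mod 10)] several values work for X in column 2 (K + Z ≡ X (mod 10), carry-in 0); try X=9. So X=9.
Step 5. [col 2: K + Z ≡ X (mod 10)] in column 2 we have K+Z≡X with carry-in 0; given Z=3, X=9 and digits 1,2,3,9 already taken and all letters distinct, that pins K to 6, so K=6.
Step 6. [col 3: X + T ≡ B (mod 10)] column 3 (X + T ≡ B (mod 10), carry-in 0) doesn't pin T yet; pick T=8 and continue, so T=8.
Step 7. [col 3: X + T ≡ B (mod 10)] from column 3 (X=9, T=8, carry-in 0, digits 1,2,3,6,8,9 already taken and all letters distinct): B must equal 7. So B=7.
Step 8. [col 4: V + L ≡ Z (mod 10)] in column 4 we have V+L≡Z with carry-in 1; given L=2, Z=3 and digits 1,2,3,6,7,8,9 already taken and all letters distinct, that pins V to 0. So V=0.
Step 9. [col 5: S + L ≡ K (mod 10)] from column 5 (L=2, K=6, carry-in 0, digits 0,1,2,3,6,7,8,9 already taken and all letters distinct): S must equal 4 ⇒ S=4.

Answer: B=7, K=6, L=2, N=1, S=4, T=8, V=0, X=9, Z=3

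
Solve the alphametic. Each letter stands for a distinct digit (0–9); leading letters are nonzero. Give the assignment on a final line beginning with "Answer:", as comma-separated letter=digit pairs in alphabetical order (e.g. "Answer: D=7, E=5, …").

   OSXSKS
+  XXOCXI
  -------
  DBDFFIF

Step 1. [col 1: S + I ≡ F (mod 10)] column 1 (S + I ≡ F (mod 10), carry-in 0) doesn't pin S yet; pick S=6 and continue, so S=6.
Step 2. [col 1: S + I ≡ F (mod 10)] no forcing yet in column 1 (carry-in 0); I=3 is free and consistent — try it. So I=3.
Step 3. [D] D is the leading digit of a 7-digit sum of two 6-digit numbers; the final carry is exactly 1. So D=1.
Step 4. [col 1: S + I ≡ F (mod 10)] from column 1 (S=6, I=3, carry-in 0, digits 1,3,6 already taken and all letters distinct): F must equal 9 ⇒ F=9.
Step 5. [col 2: K + X ≡ I (mod 10)] no forcing yet in column 2 (carry-in 0); X=5 is free and consistent — try it ⇒ X=5.
Step 6. [col 2: K + X ≡ I (mod 10)] in column 2 we have K+X≡I with carry-in 0; given X=5, I=3 and digits 1,3,5,6,9 already taken and all letters distinct, that pins K to 8 ⇒ K=8.
Step 7. [col 3: S + C ≡ F (mod 10)] from column 3 (S=6, F=9, carry-in 1, digits 1,3,5,6,8,9 already taken and all letters distinct): C must equal 2, so C=2.
Step 8. [col 4: X + O ≡ F (mod 10)] from column 4 (X=5, F=9, carry-in 0, digits 1,2,3,5,6,8,9 already taken and all letters distinct): O must equal 4 ⇒ O=4.
Step 9. [col 6: O + X ≡ B (mod 10)] from column 6 (O=4, X=5, carry-in 1, digits 1,2,3,4,5,6,8,9 already taken and all letters distinct): B must equal 0 ⇒ B=0.

Answer: B=0, C=2, D=1, F=9, I=3, K=8, O=4, S=6, X=5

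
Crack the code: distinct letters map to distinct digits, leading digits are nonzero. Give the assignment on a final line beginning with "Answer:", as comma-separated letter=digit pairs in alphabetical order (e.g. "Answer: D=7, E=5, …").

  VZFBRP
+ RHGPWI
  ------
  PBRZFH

Step 1. [col 1: P + I ≡ H (mod 10)] I=7 is one option consistent with column 1 (P + I ≡ H (mod 10), carry-in 0) — take it ⇒ I=7.
Step 2. [col 1: P + I ≡ H (mod 10)] H=3 is one option consistent with column 1 (P + I ≡ H (mod 10), carry-in 0) — take it ⇒ H=3.
Step 3. [col 1: P + I ≡ H (mod 10)] column 1: given I=7, H=3, carry-in 0, and digits 3,7 already taken and all letters distinct, P+I≡H (mod 10) forces P=6, so P=6.
Step 4. [col 2: R + W ≡ F (mod 10)] no forcing yet in column 2 (carry-in 1); F=5 is free and consistent — try it ⇒ F=5.
Step 5. [col 2: R + W ≡ F (mod 10)] column 2 (R + W ≡ F (mod 10), carry-in 1) doesn't pin R yet; pick R=4 and continue. So R=4.
Step 6. [col 2: R + W ≡ F (mod 10)] from column 2 (R=4, F=5, carry-in 1, digits 3,4,5,6,7 already taken and all letters distinct): W must equal 0 ⇒ W=0.
Step 7. [col 3: B + P ≡ Z (mod 10)] in column 3 we have B+P≡Z with carry-in 0; given P=6 and digits 0,3,4,5,6,7 already taken and all letters distinct, that pins Z to 8. So Z=8.
Step 8. [col 3: B + P ≡ Z (mod 10)] column 3: given P=6, Z=8, carry-in 0, and digits 0,3,4,5,6,7,8 already taken and all letters distinct, B+P≡Z (mod 10) forces B=2, so B=2.
Step 9. [col 4: F + G ≡ R (mod 10)] in column 4 we have F+G≡R with carry-in 0; given F=5, R=4 and digits 0,2,3,4,5,6,7,8 already taken and all letters distinct, that pins G to 9, so G=9.
Step 10. [col 6: V + R ≡ P (mod 10)] column 6: given R=4, P=6, carry-in 1, and digits 0,2,3,4,5,6,7,8,9 already taken and all letters distinct, V+R≡P (mod 10) forces V=1 ⇒ V=1.

Answer: B=2, F=5, G=9, H=3, I=7, P=6, R=4, V=1, W=0, Z=8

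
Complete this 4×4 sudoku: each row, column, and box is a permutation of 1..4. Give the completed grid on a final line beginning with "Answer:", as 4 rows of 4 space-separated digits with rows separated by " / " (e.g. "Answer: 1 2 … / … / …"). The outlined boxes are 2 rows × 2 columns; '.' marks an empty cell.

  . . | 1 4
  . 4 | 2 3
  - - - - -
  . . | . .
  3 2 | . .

Step 1. [r3c2∈{1}] only 1 remains possible at r3c2. So r3c2=1.
Step 2. [r4c3∈{4}] r4c3's peers cover all but 4 ⇒ r4c3=4.
Step 3. [r4c4∈{1}] r4c4's peers cover all but 1, so r4c4=1.
Step 4. [r3c1∈{4}] r3c1 has the single candidate 4, so r3c1=4.
Step 5. [r3c3∈{3}] r3c3's peers cover all but 3, so r3c3=3.
Step 6. [r1c2∈{3}] r1c2 is down to just 3 ⇒ r1c2=3.
Step 7. [r1c1∈{2}] nothing but 2 survives at r1c1, so r1c1=2.
Step 8. [r3c4∈{2}] r3c4 has the single candidate 2. So r3c4=2.
Step 9. [r2c1∈{1}] r2c1's peers cover all but 1, so r2c1=1.

Answer: 2 3 1 4 / 1 4 2 3 / 4 1 3 2 / 3 2 4 1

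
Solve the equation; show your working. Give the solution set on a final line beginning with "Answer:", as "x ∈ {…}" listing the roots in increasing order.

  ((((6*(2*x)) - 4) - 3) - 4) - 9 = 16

Step 1. [((((6*(2*x)) - 4) - 3) - 4) - 9 = 16] add 9: x sits inside (… - 9). So sub: (((6*(2*x)) - 4) - 3) - 4 = 25.
Step 2. [(((6*(2*x)) - 4) - 3) - 4 = 25] -4 is outermost — add 4 both sides ⇒ sub: ((6*(2*x)) - 4) - 3 = 29.
Step 3. [((6*(2*x)) - 4) - 3 = 29] peel the -3: add 3 from each side, so sub: (6*(2*x)) - 4 = 32.
Step 4. [(6*(2*x)) - 4 = 32] peel the -4: add 4 from each side. So sub: 6*(2*x) = 36.
Step 5. [6*(2*x) = 36] leading coefficient 6: divide by 6, so div: 2*x = 6.
Step 6. [2*x = 6] 2 out front; divide by 2, so div: x = 3.

Answer: x ∈ {3}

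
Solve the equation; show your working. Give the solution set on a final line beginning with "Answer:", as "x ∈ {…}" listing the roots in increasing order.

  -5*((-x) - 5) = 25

Step 1. [-5*((-x) - 5) = 25] LHS = -5·(…); ÷-5 both sides. So div: (-x) - 5 = -5.
Step 2. [(-x) - 5 = -5] add 5: x sits inside (… - 5) ⇒ sub: -x = 0.
Step 3. [-x = 0] leading − — multiply by −1, so neg: x = 0.

Answer: x ∈ {0}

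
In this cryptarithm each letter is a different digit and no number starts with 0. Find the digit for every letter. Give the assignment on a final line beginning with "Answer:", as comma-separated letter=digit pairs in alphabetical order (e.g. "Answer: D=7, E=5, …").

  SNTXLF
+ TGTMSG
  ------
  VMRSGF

Step 1. [col 1: F + G ≡ F (mod 10)] in column 1 we have F+G≡F with carry-in 0; given nothing yet and all letters distinct, none taken yet, that pins G to 0 ⇒ G=0.
Step 2. [col 1: F + G ≡ F (mod 10)] no forcing yet in column 1 (carry-in 0); F=2 is free and consistent — try it, so F=2.
Step 3. [col 2: L + S ≡ G (mod 10)] column 2 (L + S ≡ G (mod 10), carry-in 0) doesn't pin S yet; pick S=1 and continue. So S=1.
Step 4. [col 2: L + S ≡ G (mod 10)] column 2 reads L+S+carry(0)=G with S=1, G=0; with digits 0,1,2 already taken and all letters distinct, the only value for L is 9, so L=9.
Step 5. [col 3: X + M ≡ S (mod 10)] X=6 is one option consistent with column 3 (X + M ≡ S (mod 10), carry-in 1) — take it, so X=6.
Step 6. [col 3: X + M ≡ S (mod 10)] column 3 reads X+M+carry(1)=S with X=6, S=1; with digits 0,1,2,6,9 already taken and all letters distinct, the only value for M is 4 ⇒ M=4.
Step 7. [col 4: T + T ≡ R (mod 10)] T=7 is one option consistent with column 4 (T + T ≡ R (mod 10), carry-in 1) — take it ⇒ T=7.
Step 8. [col 4: T + T ≡ R (mod 10)] column 4: given T=7, carry-in 1, and digits 0,1,2,4,6,7,9 already taken and all letters distinct, T+T≡R (mod 10) forces R=5. So R=5.
Step 9. [col 5: N + G ≡ M (mod 10)] from column 5 (G=0, M=4, carry-in 1, digits 0,1,2,4,5,6,7,9 already taken and all letters distinct): N must equal 3, so N=3.
Step 10. [col 6: S + T ≡ V (mod 10)] column 6: given S=1, T=7, carry-in 0, and digits 0,1,2,3,4,5,6,7,9 already taken and all letters distinct, S+T≡V (mod 10) forces V=8. So V=8.

Answer: F=2, G=0, L=9, M=4, N=3, R=5, S=1, T=7, V=8, X=6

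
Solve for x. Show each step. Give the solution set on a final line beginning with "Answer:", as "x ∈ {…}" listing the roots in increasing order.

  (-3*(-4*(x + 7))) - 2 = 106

Step 1. [(-3*(-4*(x + 7))) - 2 = 106] the outer -2 inverts by adding 2, so sub: -3*(-4*(x + 7)) = 108.
Step 2. [-3*(-4*(x + 7)) = 108] -3·(inner) — divide through by -3, so div: -4*(x + 7) = -36.
Step 3. [-4*(x + 7) = -36] LHS = -4·(…); ÷-4 both sides ⇒ div: x + 7 = 9.
Step 4. [x + 7 = 9] +7 is outermost — subtract 7 both sides. So sub: x = 2.

Answer: x ∈ {2}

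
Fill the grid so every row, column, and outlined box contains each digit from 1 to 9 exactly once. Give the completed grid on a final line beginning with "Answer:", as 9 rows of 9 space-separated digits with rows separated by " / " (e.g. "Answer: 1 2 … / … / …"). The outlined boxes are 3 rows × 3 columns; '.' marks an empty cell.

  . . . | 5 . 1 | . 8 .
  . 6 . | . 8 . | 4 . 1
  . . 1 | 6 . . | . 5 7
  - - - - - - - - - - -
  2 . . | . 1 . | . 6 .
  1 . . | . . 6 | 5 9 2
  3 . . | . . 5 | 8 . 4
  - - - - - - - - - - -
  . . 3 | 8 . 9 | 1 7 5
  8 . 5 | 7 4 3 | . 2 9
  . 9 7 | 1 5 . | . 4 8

Step 1. [r3c2∈{2,3,4,8}] across row 3, 8 lands solely at r3c2, so r3c2=8.
Step 2. [r1c2∈{2,3,4,7}] r1c2 is the only open cell in col 2 admitting 3 ⇒ r1c2=3.
Step 3. [r6c2∈{7}] only 7 remains possible at r6c2 ⇒ r6c2=7.
Step 4. [r5c2∈{4}] r5c2's peers cover all but 4. So r5c2=4.
Step 5. [r1c3∈{2,4,9}] 4 has one home in col 3: r1c3, so r1c3=4.
Step 6. [r3c1∈{9}] only 9 remains possible at r3c1. So r3c1=9.
Step 7. [r2c4∈{2,3,9}] across row 2, 9 lands solely at r2c4 ⇒ r2c4=9.
Step 8. [r3c5∈{2,3}] across box 2, 3 lands solely at r3c5. So r3c5=3.
Step 9. [r4c6∈{4,7,8}] col 6 places 8 nowhere but r4c6, so r4c6=8.
Step 10. [r2c6∈{2,7}] across col 6, 7 lands solely at r2c6 ⇒ r2c6=7.
Step 11. [r1c5∈{2}] only 2 remains possible at r1c5 ⇒ r1c5=2.
Step 12. [r9c1∈{6}] r9c1 is down to just 6 ⇒ r9c1=6.
Step 13. [r4c9∈{3}] nothing but 3 survives at r4c9. So r4c9=3.
Step 14. [r1c9∈{6}] nothing but 6 survives at r1c9, so r1c9=6.
Step 15. [r6c5∈{9}] only 9 remains possible at r6c5, so r6c5=9.
Step 16. [r4c2∈{5}] only 5 remains possible at r4c2. So r4c2=5.
Step 17. [r7c1∈{4}] only 4 remains possible at r7c1, so r7c1=4.
Step 18. [r1c1∈{7}] r1c1's peers cover all but 7, so r1c1=7.
Step 19. [r4c4∈{4}] r4c4's peers cover all but 4, so r4c4=4.
Step 20. [r6c8∈{1}] only 1 remains possible at r6c8. So r6c8=1.
Step 21. [r9c6∈{2}] nothing but 2 survives at r9c6, so r9c6=2.
Step 22. [r6c4∈{2}] r6c4 has the single candidate 2 ⇒ r6c4=2.
Step 23. [r8c7∈{6}] r8c7 is down to just 6. So r8c7=6.
Step 24. [r7c5∈{6}] r7c5's peers cover all but 6. So r7c5=6.
Step 25. [r9c7∈{3}] only 3 remains possible at r9c7 ⇒ r9c7=3.
Step 26. [r6c3∈{6}] r6c3 is down to just 6, so r6c3=6.
Step 27. [r7c2∈{2}] r7c2 has the single candidate 2, so r7c2=2.
Step 28. [r2c3∈{2}] r2c3's peers cover all but 2. So r2c3=2.
Step 29. [r1c7∈{9}] only 9 remains possible at r1c7 ⇒ r1c7=9.
Step 30. [r4c3∈{9}] r4c3 is down to just 9, so r4c3=9.
Step 31. [r3c6∈{4}] r3c6 is down to just 4. So r3c6=4.
Step 32. [r3c7∈{2}] r3c7's peers cover all but 2, so r3c7=2.
Step 33. [r5c4∈{3}] only 3 remains possible at r5c4 ⇒ r5c4=3.
Step 34. [r5c3∈{8}] nothing but 8 survives at r5c3. So r5c3=8.
Step 35. [r2c8∈{3}] r2c8 is down to just 3, so r2c8=3.
Step 36. [r4c7∈{7}] only 7 remains possible at r4c7, so r4c7=7.
Step 37. [r2c1∈{5}] r2c1 is down to just 5, so r2c1=5.
Step 38. [r8c2∈{1}] r8c2's peers cover all but 1, so r8c2=1.
Step 39. [r5c5∈{7}] only 7 remains possible at r5c5, so r5c5=7.

Answer: 7 3 4 5 2 1 9 8 6 / 5 6 2 9 8 7 4 3 1 / 9 8 1 6 3 4 2 5 7 / 2 5 9 4 1 8 7 6 3 / 1 4 8 3 7 6 5 9 2 / 3 7 6 2 9 5 8 1 4 / 4 2 3 8 6 9 1 7 5 / 8 1 5 7 4 3 6 2 9 / 6 9 7 1 5 2 3 4 8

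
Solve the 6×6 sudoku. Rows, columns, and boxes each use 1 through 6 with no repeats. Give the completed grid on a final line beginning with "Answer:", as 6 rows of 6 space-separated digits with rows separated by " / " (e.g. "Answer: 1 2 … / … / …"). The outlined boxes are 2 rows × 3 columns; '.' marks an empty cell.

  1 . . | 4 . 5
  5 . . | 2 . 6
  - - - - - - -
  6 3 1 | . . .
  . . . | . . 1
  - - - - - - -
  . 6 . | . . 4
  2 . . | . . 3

Step 1. [r3c4∈{5}] only 5 remains possible at r3c4. So r3c4=5.
Step 2. [r6c2∈{1,4,5}] 1 has one home in col 2: r6c2 ⇒ r6c2=1.
Step 3. [r5c5∈{1,2,5}] 2 has one home in row 5: r5c5, so r5c5=2.
Step 4. [r4c2∈{2,4,5}] across col 2, 5 lands solely at r4c2, so r4c2=5.
Step 5. [r1c5∈{3}] r1c5 has the single candidate 3. So r1c5=3.
Step 6. [r6c3∈{4,5}] across row 6, 4 lands solely at r6c3, so r6c3=4.
Step 7. [r6c4∈{6}] r6c4 is down to just 6, so r6c4=6.
Step 8. [r4c3∈{2}] r4c3 has the single candidate 2, so r4c3=2.
Step 9. [r5c1∈{3}] r5c1 has the single candidate 3, so r5c1=3.
Step 10. [r3c5∈{4}] only 4 remains possible at r3c5. So r3c5=4.
Step 11. [r2c5∈{1}] nothing but 1 survives at r2c5, so r2c5=1.
Step 12. [r1c2∈{2}] nothing but 2 survives at r1c2. So r1c2=2.
Step 13. [r3c6∈{2}] r3c6's peers cover all but 2 ⇒ r3c6=2.
Step 14. [r2c3∈{3}] only 3 remains possible at r2c3. So r2c3=3.
Step 15. [r4c5∈{6}] r4c5's peers cover all but 6 ⇒ r4c5=6.
Step 16. [r4c4∈{3}] r4c4 is down to just 3, so r4c4=3.
Step 17. [r1c3∈{6}] r1c3 has the single candidate 6, so r1c3=6.
Step 18. [r5c4∈{1}] r5c4's peers cover all but 1. So r5c4=1.
Step 19. [r5c3∈{5}] r5c3 is down to just 5, so r5c3=5.
Step 20. [r6c5∈{5}] r6c5 is down to just 5. So r6c5=5.
Step 21. [r2c2∈{4}] nothing but 4 survives at r2c2. So r2c2=4.
Step 22. [r4c1∈{4}] r4c1's peers cover all but 4. So r4c1=4.

Answer: 1 2 6 4 3 5 / 5 4 3 2 1 6 / 6 3 1 5 4 2 / 4 5 2 3 6 1 / 3 6 5 1 2 4 / 2 1 4 6 5 3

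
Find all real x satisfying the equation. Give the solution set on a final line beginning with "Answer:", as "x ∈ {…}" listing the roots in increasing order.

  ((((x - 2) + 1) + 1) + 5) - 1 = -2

Step 1. [((((x - 2) + 1) + 1) + 5) - 1 = -2] -1 is outermost — add 1 both sides. So sub: (((x - 2) + 1) + 1) + 5 = -1.
Step 2. [(((x - 2) + 1) + 1) + 5 = -1] peel the +5: subtract 5 from each side ⇒ sub: ((x - 2) + 1) + 1 = -6.
Step 3. [((x - 2) + 1) + 1 = -6] subtract 1: x sits inside (… + 1) ⇒ sub: (x - 2) + 1 = -7.
Step 4. [(x - 2) + 1 = -7] the outer +1 inverts by subtracting 1. So sub: x - 2 = -8.
Step 5. [x - 2 = -8] the outer -2 inverts by adding 2. So sub: x = -6.

Answer: x ∈ {-6}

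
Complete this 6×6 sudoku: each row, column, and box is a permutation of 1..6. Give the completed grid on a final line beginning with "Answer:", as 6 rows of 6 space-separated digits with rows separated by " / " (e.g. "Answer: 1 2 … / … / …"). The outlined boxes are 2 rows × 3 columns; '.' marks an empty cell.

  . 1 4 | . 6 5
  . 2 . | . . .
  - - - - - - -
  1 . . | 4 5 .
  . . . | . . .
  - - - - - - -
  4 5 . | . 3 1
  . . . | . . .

Step 1. [r1c1∈{3}] r1c1 is down to just 3 ⇒ r1c1=3.
Step 2. [r6c3∈{1,2,3,6}] row 6 places 1 nowhere but r6c3. So r6c3=1.
Step 3. [r6c2∈{3,6}] in row 6, 3 fits only at r6c2, so r6c2=3.
Step 4. [r3c2∈{6}] r3c2's peers cover all but 6 ⇒ r3c2=6.
Step 5. [r1c4∈{2}] nothing but 2 survives at r1c4. So r1c4=2.
Step 6. [r5c3∈{2,6}] row 5 places 2 nowhere but r5c3. So r5c3=2.
Step 7. [r3c6∈{2,3}] in row 3, 2 fits only at r3c6, so r3c6=2.
Step 8. [r5c4∈{6}] only 6 remains possible at r5c4. So r5c4=6.
Step 9. [r2c3∈{5,6}] in col 3, 6 fits only at r2c3 ⇒ r2c3=6.
Step 10. [r4c3∈{3,5}] 5 has one home in col 3: r4c3, so r4c3=5.
Step 11. [r6c6∈{4}] r6c6 has the single candidate 4 ⇒ r6c6=4.
Step 12. [r2c6∈{3}] r2c6's peers cover all but 3 ⇒ r2c6=3.
Step 13. [r2c4∈{1}] only 1 remains possible at r2c4. So r2c4=1.
Step 14. [r4c6∈{6}] r4c6 is down to just 6. So r4c6=6.
Step 15. [r6c4∈{5}] only 5 remains possible at r6c4, so r6c4=5.
Step 16. [r4c5∈{1}] nothing but 1 survives at r4c5, so r4c5=1.
Step 17. [r6c5∈{2}] r6c5 has the single candidate 2 ⇒ r6c5=2.
Step 18. [r6c1∈{6}] nothing but 6 survives at r6c1 ⇒ r6c1=6.
Step 19. [r2c5∈{4}] r2c5 has the single candidate 4. So r2c5=4.
Step 20. [r4c2∈{4}] only 4 remains possible at r4c2, so r4c2=4.
Step 21. [r4c1∈{2}] r4c1 has the single candidate 2. So r4c1=2.
Step 22. [r2c1∈{5}] nothing but 5 survives at r2c1, so r2c1=5.
Step 23. [r3c3∈{3}] r3c3 is down to just 3, so r3c3=3.
Step 24. [r4c4∈{3}] r4c4 is down to just 3 ⇒ r4c4=3.

Answer: 3 1 4 2 6 5 / 5 2 6 1 4 3 / 1 6 3 4 5 2 / 2 4 5 3 1 6 / 4 5 2 6 3 1 / 6 3 1 5 2 4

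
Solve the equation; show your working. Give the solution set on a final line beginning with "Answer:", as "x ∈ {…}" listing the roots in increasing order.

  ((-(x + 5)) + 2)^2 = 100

Step 1. [((-(x + 5)) + 2)^2 = 100] 100 ≥ 0, LHS is (·)² — take ±√. So sqrt: (-(x + 5)) + 2 = 10 or -10.
Step 2. [(-(x + 5)) + 2 = 10 or -10] peel the +2: subtract 2 from each side. So sub: -(x + 5) = 8 or -12.
Step 3. [-(x + 5) = 8 or -12] LHS negated; negate both sides. So neg: x + 5 = -8 or 12.
Step 4. [x + 5 = -8 or 12] subtract 5: x sits inside (… + 5), so sub: x = -13 or 7.

Answer: x ∈ {-13, 7}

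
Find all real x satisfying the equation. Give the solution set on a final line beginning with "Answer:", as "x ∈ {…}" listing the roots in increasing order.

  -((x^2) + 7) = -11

Step 1. [-((x^2) + 7) = -11] LHS negated; negate both sides. So neg: (x^2) + 7 = 11.
Step 2. [(x^2) + 7 = 11] 7 comes off first (subtract 7), so sub: x^2 = 4.
Step 3. [x^2 = 4] √ both sides: 4 ≥ 0 gives two branches. So sqrt: x = 2 or -2.

Answer: x ∈ {-2, 2}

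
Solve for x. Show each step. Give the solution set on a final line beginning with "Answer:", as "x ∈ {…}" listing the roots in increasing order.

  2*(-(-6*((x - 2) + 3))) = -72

Step 1. [2*(-(-6*((x - 2) + 3))) = -72] 2·(inner) — divide through by 2. So div: -(-6*((x - 2) + 3)) = -36.
Step 2. [-(-6*((x - 2) + 3)) = -36] leading − — multiply by −1 ⇒ neg: -6*((x - 2) + 3) = 36.
Step 3. [-6*((x - 2) + 3) = 36] LHS = -6·(…); ÷-6 both sides, so div: (x - 2) + 3 = -6.
Step 4. [(x - 2) + 3 = -6] the outer +3 inverts by subtracting 3 ⇒ sub: x - 2 = -9.
Step 5. [x - 2 = -9] 2 comes off first (add 2) ⇒ sub: x = -7.

Answer: x ∈ {-7}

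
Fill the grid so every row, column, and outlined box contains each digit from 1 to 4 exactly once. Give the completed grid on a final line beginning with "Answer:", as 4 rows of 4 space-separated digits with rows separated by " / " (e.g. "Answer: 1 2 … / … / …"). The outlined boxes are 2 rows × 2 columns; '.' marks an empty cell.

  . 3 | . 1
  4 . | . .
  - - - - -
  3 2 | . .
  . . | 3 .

Step 1. [r2c3∈{2}] r2c3 has the single candidate 2. So r2c3=2.
Step 2. [r3c4∈{4}] only 4 remains possible at r3c4, so r3c4=4.
Step 3. [r4c2∈{1,4}] in row 4, 4 fits only at r4c2 ⇒ r4c2=4.
Step 4. [r4c4∈{2}] r4c4 is down to just 2. So r4c4=2.
Step 5. [r1c3∈{4}] only 4 remains possible at r1c3. So r1c3=4.
Step 6. [r1c1∈{2}] nothing but 2 survives at r1c1. So r1c1=2.
Step 7. [r3c3∈{1}] nothing but 1 survives at r3c3, so r3c3=1.
Step 8. [r4c1∈{1}] only 1 remains possible at r4c1. So r4c1=1.
Step 9. [r2c4∈{3}] nothing but 3 survives at r2c4 ⇒ r2c4=3.
Step 10. [r2c2∈{1}] r2c2's peers cover all but 1. So r2c2=1.

Answer: 2 3 4 1 / 4 1 2 3 / 3 2 1 4 / 1 4 3 2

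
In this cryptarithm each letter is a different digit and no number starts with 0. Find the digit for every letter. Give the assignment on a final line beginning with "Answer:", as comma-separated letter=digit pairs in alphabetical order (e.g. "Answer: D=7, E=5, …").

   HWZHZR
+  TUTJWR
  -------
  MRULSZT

Step 1. [col 1: R + R ≡ T (mod 10)] several values work for T in column 1 (R + R ≡ T (mod 10), carry-in 0); try T=6, so T=6.
Step 2. [col 1: R + R ≡ T (mod 10)] several values work for R in column 1 (R + R ≡ T (mod 10), carry-in 0); try R=3 ⇒ R=3.
Step 3. [M] the sum has 7 digits but both addends have 6; that extra leading digit M is the final carry, namely 1 ⇒ M=1.
Step 4. [col 2: Z + W ≡ Z (mod 10)] in column 2 we have Z+W≡Z with carry-in 0; given nothing yet and digits 1,3,6 already taken and all letters distinct, that pins W to 0, so W=0.
Step 5. [col 2: Z + W ≡ Z (mod 10)] several values work for Z in column 2 (Z + W ≡ Z (mod 10), carry-in 0); try Z=2, so Z=2.
Step 6. [col 3: H + J ≡ S (mod 10)] J=8 is one option consistent with column 3 (H + J ≡ S (mod 10), carry-in 0) — take it ⇒ J=8.
Step 7. [col 3: H + J ≡ S (mod 10)] column 3 (H + J ≡ S (mod 10), carry-in 0) doesn't pin H yet; pick H=7 and continue, so H=7.
Step 8. [col 3: H + J ≡ S (mod 10)] in column 3 we have H+J≡S with carry-in 0; given H=7, J=8 and digits 0,1,2,3,6,7,8 already taken and all letters distinct, that pins S to 5 ⇒ S=5.
Step 9. [col 4: Z + T ≡ L (mod 10)] column 4 reads Z+T+carry(1)=L with Z=2, T=6; with digits 0,1,2,3,5,6,7,8 already taken and all letters distinct, the only value for L is 9 ⇒ L=9.
Step 10. [col 5: W + U ≡ U (mod 10)] in column 5 we have W+U≡U with carry-in 0; given W=0 and digits 0,1,2,3,5,6,7,8,9 already taken and all letters distinct, that pins U to 4. So U=4.

Answer: H=7, J=8, L=9, M=1, R=3, S=5, T=6, U=4, W=0, Z=2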